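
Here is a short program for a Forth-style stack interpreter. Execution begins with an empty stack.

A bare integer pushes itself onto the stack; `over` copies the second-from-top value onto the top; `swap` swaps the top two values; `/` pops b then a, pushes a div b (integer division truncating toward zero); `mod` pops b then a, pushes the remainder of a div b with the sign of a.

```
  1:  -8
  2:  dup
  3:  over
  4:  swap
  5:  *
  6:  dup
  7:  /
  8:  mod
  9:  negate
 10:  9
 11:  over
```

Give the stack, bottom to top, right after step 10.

-8     → [-8]
dup    → [-8, -8]
over   → [-8, -8, -8]
swap   → [-8, -8, -8]
*      → [-8, 64]
dup    → [-8, 64, 64]
/      → [-8, 1]
mod    → [0]
negate → [0]
9      → [0, 9]

[0, 9]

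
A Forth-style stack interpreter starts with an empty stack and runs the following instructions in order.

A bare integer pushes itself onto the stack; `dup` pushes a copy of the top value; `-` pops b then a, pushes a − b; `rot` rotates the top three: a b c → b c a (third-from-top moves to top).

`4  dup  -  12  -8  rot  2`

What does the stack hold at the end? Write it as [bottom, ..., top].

4   → [4]
dup → [4, 4]
-   → [0]
12  → [0, 12]
-8  → [0, 12, -8]
rot → [12, -8, 0]
2   → [12, -8, 0, 2]

[12, -8, 0, 2]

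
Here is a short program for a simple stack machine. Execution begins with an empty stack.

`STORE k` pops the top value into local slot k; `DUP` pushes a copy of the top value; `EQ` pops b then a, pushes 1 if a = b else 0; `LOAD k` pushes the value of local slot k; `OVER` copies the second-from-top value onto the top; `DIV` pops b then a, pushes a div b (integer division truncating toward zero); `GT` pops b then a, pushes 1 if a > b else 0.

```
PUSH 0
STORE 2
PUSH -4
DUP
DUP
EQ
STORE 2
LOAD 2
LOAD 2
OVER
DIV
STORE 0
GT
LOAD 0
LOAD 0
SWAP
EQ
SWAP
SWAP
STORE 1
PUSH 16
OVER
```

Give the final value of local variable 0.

1

PUSH 0  -> 0
STORE 2 -> (empty)
PUSH -4 -> -4
DUP     -> -4 -4
DUP     -> -4 -4 -4
EQ      -> -4 1
STORE 2 -> -4
LOAD 2  -> -4 1
LOAD 2  -> -4 1 1
OVER    -> -4 1 1 1
DIV     -> -4 1 1
STORE 0 -> -4 1
GT      -> 0
LOAD 0  -> 0 1
LOAD 0  -> 0 1 1
SWAP    -> 0 1 1
EQ      -> 0 1
SWAP    -> 1 0
SWAP    -> 0 1
STORE 1 -> 0
PUSH 16 -> 0 16
OVER    -> 0 16 0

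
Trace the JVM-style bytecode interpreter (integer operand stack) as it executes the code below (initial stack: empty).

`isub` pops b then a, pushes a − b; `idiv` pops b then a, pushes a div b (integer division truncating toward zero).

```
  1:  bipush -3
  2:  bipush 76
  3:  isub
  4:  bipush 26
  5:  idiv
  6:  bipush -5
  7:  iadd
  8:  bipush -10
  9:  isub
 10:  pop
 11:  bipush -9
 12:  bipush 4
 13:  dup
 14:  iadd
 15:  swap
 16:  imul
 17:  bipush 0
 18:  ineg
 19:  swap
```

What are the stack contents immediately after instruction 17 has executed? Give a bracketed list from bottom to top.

bipush -3   [-3]
bipush 76   [-3, 76]
isub        [-79]
bipush 26   [-79, 26]
idiv        [-3]
bipush -5   [-3, -5]
iadd        [-8]
bipush -10  [-8, -10]
isub        [2]
pop         []
bipush -9   [-9]
bipush 4    [-9, 4]
dup         [-9, 4, 4]
iadd        [-9, 8]
swap        [8, -9]
imul        [-72]
bipush 0    [-72, 0]

[-72, 0]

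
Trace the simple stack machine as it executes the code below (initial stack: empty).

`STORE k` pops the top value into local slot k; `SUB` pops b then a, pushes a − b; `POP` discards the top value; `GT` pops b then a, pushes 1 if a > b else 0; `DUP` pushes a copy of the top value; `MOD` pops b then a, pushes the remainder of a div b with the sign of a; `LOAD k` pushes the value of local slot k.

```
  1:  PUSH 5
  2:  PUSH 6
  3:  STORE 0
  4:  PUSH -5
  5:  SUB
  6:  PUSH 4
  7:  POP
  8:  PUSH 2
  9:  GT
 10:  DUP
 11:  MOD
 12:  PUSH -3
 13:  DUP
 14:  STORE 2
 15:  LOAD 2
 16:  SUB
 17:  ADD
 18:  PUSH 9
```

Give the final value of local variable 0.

6

PUSH 5   5
PUSH 6   5 6
STORE 0  5
PUSH -5  5 -5
SUB      10
PUSH 4   10 4
POP      10
PUSH 2   10 2
GT       1
DUP      1 1
MOD      0
PUSH -3  0 -3
DUP      0 -3 -3
STORE 2  0 -3
LOAD 2   0 -3 -3
SUB      0 0
ADD      0
PUSH 9   0 9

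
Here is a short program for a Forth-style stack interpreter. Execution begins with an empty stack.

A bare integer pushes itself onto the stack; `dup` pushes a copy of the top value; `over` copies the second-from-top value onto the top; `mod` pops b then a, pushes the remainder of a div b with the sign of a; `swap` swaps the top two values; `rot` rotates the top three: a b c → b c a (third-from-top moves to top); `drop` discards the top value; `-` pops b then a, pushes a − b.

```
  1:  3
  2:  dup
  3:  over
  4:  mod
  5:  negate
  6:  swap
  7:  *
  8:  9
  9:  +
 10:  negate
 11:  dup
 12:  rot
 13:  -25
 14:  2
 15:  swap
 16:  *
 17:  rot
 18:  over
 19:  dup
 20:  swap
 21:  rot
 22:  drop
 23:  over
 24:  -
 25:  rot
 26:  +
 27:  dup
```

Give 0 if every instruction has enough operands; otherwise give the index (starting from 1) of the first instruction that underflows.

12

3      → [3]
dup    → [3, 3]
over   → [3, 3, 3]
mod    → [3, 0]
negate → [3, 0]
swap   → [0, 3]
*      → [0]
9      → [0, 9]
+      → [9]
negate → [-9]
dup    → [-9, -9]
rot  — needs 3 operands, stack has 2 → underflow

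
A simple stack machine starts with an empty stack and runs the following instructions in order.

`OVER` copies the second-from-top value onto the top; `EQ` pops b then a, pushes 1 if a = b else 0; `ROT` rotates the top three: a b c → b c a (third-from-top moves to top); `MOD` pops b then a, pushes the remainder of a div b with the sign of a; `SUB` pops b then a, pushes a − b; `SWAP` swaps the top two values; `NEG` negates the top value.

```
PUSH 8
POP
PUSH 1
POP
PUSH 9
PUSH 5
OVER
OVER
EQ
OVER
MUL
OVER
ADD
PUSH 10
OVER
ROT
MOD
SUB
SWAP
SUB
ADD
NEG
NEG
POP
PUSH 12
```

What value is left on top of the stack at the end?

12

PUSH 8  → 8
POP     → (empty)
PUSH 1  → 1
POP     → (empty)
PUSH 9  → 9
PUSH 5  → 9 5
OVER    → 9 5 9
OVER    → 9 5 9 5
EQ      → 9 5 0
OVER    → 9 5 0 5
MUL     → 9 5 0
OVER    → 9 5 0 5
ADD     → 9 5 5
PUSH 10 → 9 5 5 10
OVER    → 9 5 5 10 5
ROT     → 9 5 10 5 5
MOD     → 9 5 10 0
SUB     → 9 5 10
SWAP    → 9 10 5
SUB     → 9 5
ADD     → 14
NEG     → -14
NEG     → 14
POP     → (empty)
PUSH 12 → 12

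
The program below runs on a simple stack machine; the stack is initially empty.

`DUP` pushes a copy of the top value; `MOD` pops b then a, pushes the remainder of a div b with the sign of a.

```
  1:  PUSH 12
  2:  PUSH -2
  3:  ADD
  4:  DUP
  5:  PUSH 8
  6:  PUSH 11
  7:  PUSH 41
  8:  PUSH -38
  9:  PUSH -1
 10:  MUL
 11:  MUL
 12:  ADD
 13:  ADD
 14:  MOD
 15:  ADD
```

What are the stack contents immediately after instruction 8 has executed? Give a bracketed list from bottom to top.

[10, 10, 8, 11, 41, -38]

PUSH 12   [12]
PUSH -2   [12, -2]
ADD       [10]
DUP       [10, 10]
PUSH 8    [10, 10, 8]
PUSH 11   [10, 10, 8, 11]
PUSH 41   [10, 10, 8, 11, 41]
PUSH -38  [10, 10, 8, 11, 41, -38]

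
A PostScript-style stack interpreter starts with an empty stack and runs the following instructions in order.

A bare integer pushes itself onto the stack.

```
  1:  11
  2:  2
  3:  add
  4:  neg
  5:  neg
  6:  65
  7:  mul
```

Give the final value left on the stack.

845

11  -> 11
2   -> 11 2
add -> 13
neg -> -13
neg -> 13
65  -> 13 65
mul -> 845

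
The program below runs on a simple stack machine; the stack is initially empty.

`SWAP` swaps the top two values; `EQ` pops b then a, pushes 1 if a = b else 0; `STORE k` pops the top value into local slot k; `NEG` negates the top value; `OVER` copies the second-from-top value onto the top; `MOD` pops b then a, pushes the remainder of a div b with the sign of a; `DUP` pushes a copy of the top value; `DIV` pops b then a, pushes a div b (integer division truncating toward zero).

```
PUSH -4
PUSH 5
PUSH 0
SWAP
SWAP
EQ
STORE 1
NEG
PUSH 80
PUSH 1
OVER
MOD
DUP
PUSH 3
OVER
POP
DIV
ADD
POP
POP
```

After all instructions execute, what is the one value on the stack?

4

PUSH -4  -4
PUSH 5   -4 5
PUSH 0   -4 5 0
SWAP     -4 0 5
SWAP     -4 5 0
EQ       -4 0
STORE 1  -4
NEG      4
PUSH 80  4 80
PUSH 1   4 80 1
OVER     4 80 1 80
MOD      4 80 1
DUP      4 80 1 1
PUSH 3   4 80 1 1 3
OVER     4 80 1 1 3 1
POP      4 80 1 1 3
DIV      4 80 1 0
ADD      4 80 1
POP      4 80
POP      4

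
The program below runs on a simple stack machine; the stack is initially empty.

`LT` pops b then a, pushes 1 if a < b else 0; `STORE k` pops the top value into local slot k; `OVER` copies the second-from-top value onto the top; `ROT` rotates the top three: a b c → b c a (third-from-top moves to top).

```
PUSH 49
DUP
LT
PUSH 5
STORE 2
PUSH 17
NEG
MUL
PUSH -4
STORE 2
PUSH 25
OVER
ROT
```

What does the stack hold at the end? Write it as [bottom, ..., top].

PUSH 49 → 49
DUP     → 49 49
LT      → 0
PUSH 5  → 0 5
STORE 2 → 0
PUSH 17 → 0 17
NEG     → 0 -17
MUL     → 0
PUSH -4 → 0 -4
STORE 2 → 0
PUSH 25 → 0 25
OVER    → 0 25 0
ROT     → 25 0 0

[25, 0, 0]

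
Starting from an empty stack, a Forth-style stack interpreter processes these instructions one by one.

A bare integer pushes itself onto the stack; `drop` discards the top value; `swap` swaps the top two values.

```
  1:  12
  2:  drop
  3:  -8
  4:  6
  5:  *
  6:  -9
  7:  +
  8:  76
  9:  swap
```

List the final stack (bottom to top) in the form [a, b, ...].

[76, -57]

12   -> 12
drop -> (empty)
-8   -> -8
6    -> -8 6
*    -> -48
-9   -> -48 -9
+    -> -57
76   -> -57 76
swap -> 76 -57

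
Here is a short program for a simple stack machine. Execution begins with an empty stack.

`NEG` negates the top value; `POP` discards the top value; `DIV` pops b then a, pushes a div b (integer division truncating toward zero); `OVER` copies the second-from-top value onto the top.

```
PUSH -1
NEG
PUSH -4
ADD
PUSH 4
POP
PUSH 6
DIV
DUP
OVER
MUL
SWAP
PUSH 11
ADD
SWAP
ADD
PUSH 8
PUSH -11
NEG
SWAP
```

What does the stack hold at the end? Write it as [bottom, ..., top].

PUSH -1   [-1]
NEG       [1]
PUSH -4   [1, -4]
ADD       [-3]
PUSH 4    [-3, 4]
POP       [-3]
PUSH 6    [-3, 6]
DIV       [0]
DUP       [0, 0]
OVER      [0, 0, 0]
MUL       [0, 0]
SWAP      [0, 0]
PUSH 11   [0, 0, 11]
ADD       [0, 11]
SWAP      [11, 0]
ADD       [11]
PUSH 8    [11, 8]
PUSH -11  [11, 8, -11]
NEG       [11, 8, 11]
SWAP      [11, 11, 8]

[11, 11, 8]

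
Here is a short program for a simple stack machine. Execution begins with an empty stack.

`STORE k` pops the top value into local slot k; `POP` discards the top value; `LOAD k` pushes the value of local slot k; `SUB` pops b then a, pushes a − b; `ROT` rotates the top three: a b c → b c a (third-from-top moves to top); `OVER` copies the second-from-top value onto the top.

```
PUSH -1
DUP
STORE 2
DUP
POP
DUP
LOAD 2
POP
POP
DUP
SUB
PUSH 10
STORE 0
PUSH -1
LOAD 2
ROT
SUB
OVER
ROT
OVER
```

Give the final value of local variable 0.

PUSH -1  -1
DUP      -1 -1
STORE 2  -1
DUP      -1 -1
POP      -1
DUP      -1 -1
LOAD 2   -1 -1 -1
POP      -1 -1
POP      -1
DUP      -1 -1
SUB      0
PUSH 10  0 10
STORE 0  0
PUSH -1  0 -1
LOAD 2   0 -1 -1
ROT      -1 -1 0
SUB      -1 -1
OVER     -1 -1 -1
ROT      -1 -1 -1
OVER     -1 -1 -1 -1

10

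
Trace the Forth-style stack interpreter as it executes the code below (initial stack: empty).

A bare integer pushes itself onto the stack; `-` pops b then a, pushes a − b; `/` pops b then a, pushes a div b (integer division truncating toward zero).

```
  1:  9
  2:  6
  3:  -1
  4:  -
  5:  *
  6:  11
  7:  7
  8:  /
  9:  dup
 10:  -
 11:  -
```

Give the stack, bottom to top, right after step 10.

9    9
6    9 6
-1   9 6 -1
-    9 7
*    63
11   63 11
7    63 11 7
/    63 1
dup  63 1 1
-    63 0

[63, 0]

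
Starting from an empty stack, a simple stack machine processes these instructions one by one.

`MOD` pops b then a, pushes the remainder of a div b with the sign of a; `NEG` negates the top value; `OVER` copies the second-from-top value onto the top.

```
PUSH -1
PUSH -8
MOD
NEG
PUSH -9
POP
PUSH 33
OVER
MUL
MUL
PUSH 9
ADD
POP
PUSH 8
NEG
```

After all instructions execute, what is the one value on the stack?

-8

PUSH -1 : [-1]
PUSH -8 : [-1, -8]
MOD     : [-1]
NEG     : [1]
PUSH -9 : [1, -9]
POP     : [1]
PUSH 33 : [1, 33]
OVER    : [1, 33, 1]
MUL     : [1, 33]
MUL     : [33]
PUSH 9  : [33, 9]
ADD     : [42]
POP     : []
PUSH 8  : [8]
NEG     : [-8]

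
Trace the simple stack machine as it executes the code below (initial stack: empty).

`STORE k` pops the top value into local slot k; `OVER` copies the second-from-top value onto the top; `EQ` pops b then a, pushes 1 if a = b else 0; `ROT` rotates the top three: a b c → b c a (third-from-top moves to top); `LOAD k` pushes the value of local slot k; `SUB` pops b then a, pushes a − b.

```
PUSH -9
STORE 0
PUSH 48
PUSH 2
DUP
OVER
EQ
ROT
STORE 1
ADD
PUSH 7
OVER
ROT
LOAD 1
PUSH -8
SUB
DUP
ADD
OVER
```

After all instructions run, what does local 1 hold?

PUSH -9 -> -9
STORE 0 -> (empty)
PUSH 48 -> 48
PUSH 2  -> 48 2
DUP     -> 48 2 2
OVER    -> 48 2 2 2
EQ      -> 48 2 1
ROT     -> 2 1 48
STORE 1 -> 2 1
ADD     -> 3
PUSH 7  -> 3 7
OVER    -> 3 7 3
ROT     -> 7 3 3
LOAD 1  -> 7 3 3 48
PUSH -8 -> 7 3 3 48 -8
SUB     -> 7 3 3 56
DUP     -> 7 3 3 56 56
ADD     -> 7 3 3 112
OVER    -> 7 3 3 112 3

48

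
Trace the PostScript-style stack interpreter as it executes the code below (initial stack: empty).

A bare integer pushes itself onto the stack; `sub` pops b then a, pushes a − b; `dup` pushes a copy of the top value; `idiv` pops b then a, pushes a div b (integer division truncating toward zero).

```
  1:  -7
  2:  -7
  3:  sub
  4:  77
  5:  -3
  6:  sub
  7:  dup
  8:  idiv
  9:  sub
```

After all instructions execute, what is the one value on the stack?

-1

-7   : -7
-7   : -7 -7
sub  : 0
77   : 0 77
-3   : 0 77 -3
sub  : 0 80
dup  : 0 80 80
idiv : 0 1
sub  : -1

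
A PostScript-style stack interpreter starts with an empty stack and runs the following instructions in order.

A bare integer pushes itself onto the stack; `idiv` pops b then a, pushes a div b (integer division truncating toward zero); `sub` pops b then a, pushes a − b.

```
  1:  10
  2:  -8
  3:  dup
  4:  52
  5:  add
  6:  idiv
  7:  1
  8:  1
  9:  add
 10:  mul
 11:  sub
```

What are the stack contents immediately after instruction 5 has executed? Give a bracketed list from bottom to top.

[10, -8, 44]

10  : [10]
-8  : [10, -8]
dup : [10, -8, -8]
52  : [10, -8, -8, 52]
add : [10, -8, 44]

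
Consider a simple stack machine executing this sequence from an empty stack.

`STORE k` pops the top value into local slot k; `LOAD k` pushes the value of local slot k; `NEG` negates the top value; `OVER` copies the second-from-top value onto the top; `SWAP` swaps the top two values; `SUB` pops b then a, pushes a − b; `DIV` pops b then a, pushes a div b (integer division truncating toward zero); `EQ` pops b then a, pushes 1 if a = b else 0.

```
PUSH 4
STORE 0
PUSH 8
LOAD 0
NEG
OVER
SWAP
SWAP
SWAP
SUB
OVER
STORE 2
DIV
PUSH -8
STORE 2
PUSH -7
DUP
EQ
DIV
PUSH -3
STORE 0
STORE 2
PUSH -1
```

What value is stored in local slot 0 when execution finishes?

-3

PUSH 4  -> 4
STORE 0 -> (empty)
PUSH 8  -> 8
LOAD 0  -> 8 4
NEG     -> 8 -4
OVER    -> 8 -4 8
SWAP    -> 8 8 -4
SWAP    -> 8 -4 8
SWAP    -> 8 8 -4
SUB     -> 8 12
OVER    -> 8 12 8
STORE 2 -> 8 12
DIV     -> 0
PUSH -8 -> 0 -8
STORE 2 -> 0
PUSH -7 -> 0 -7
DUP     -> 0 -7 -7
EQ      -> 0 1
DIV     -> 0
PUSH -3 -> 0 -3
STORE 0 -> 0
STORE 2 -> (empty)
PUSH -1 -> -1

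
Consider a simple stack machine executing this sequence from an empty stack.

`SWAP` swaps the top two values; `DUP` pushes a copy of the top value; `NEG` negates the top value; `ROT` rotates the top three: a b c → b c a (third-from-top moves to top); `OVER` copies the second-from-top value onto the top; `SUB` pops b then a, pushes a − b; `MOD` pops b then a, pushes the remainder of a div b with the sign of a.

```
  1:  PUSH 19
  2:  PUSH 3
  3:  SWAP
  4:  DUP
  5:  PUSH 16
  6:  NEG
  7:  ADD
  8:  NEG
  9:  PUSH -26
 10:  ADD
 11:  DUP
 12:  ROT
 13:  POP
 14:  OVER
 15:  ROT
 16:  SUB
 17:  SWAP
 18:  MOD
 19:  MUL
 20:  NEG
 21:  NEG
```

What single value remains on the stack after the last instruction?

0

PUSH 19   [19]
PUSH 3    [19, 3]
SWAP      [3, 19]
DUP       [3, 19, 19]
PUSH 16   [3, 19, 19, 16]
NEG       [3, 19, 19, -16]
ADD       [3, 19, 3]
NEG       [3, 19, -3]
PUSH -26  [3, 19, -3, -26]
ADD       [3, 19, -29]
DUP       [3, 19, -29, -29]
ROT       [3, -29, -29, 19]
POP       [3, -29, -29]
OVER      [3, -29, -29, -29]
ROT       [3, -29, -29, -29]
SUB       [3, -29, 0]
SWAP      [3, 0, -29]
MOD       [3, 0]
MUL       [0]
NEG       [0]
NEG       [0]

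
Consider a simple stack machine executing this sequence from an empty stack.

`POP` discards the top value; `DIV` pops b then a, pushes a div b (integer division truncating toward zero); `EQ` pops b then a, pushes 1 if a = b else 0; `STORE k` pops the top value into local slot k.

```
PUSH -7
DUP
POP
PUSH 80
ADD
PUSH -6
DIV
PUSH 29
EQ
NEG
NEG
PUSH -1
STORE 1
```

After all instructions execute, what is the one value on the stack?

PUSH -7 -> -7
DUP     -> -7 -7
POP     -> -7
PUSH 80 -> -7 80
ADD     -> 73
PUSH -6 -> 73 -6
DIV     -> -12
PUSH 29 -> -12 29
EQ      -> 0
NEG     -> 0
NEG     -> 0
PUSH -1 -> 0 -1
STORE 1 -> 0

0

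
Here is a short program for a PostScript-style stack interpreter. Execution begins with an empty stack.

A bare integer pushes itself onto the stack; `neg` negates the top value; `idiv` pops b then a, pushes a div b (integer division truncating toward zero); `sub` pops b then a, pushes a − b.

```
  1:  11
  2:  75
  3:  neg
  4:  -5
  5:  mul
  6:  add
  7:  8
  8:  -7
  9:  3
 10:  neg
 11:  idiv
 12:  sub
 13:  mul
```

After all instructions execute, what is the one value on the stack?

11    [11]
75    [11, 75]
neg   [11, -75]
-5    [11, -75, -5]
mul   [11, 375]
add   [386]
8     [386, 8]
-7    [386, 8, -7]
3     [386, 8, -7, 3]
neg   [386, 8, -7, -3]
idiv  [386, 8, 2]
sub   [386, 6]
mul   [2316]

2316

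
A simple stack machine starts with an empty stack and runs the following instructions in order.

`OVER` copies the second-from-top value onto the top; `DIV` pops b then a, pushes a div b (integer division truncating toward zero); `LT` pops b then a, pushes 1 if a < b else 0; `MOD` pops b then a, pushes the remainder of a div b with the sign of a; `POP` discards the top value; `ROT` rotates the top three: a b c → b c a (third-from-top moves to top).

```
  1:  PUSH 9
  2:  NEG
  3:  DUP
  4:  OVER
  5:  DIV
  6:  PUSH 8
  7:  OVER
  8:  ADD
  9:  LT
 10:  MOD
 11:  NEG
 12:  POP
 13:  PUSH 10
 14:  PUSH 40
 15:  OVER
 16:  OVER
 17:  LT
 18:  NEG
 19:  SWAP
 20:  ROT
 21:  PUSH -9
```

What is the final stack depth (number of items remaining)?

4

PUSH 9   [9]
NEG      [-9]
DUP      [-9, -9]
OVER     [-9, -9, -9]
DIV      [-9, 1]
PUSH 8   [-9, 1, 8]
OVER     [-9, 1, 8, 1]
ADD      [-9, 1, 9]
LT       [-9, 1]
MOD      [0]
NEG      [0]
POP      []
PUSH 10  [10]
PUSH 40  [10, 40]
OVER     [10, 40, 10]
OVER     [10, 40, 10, 40]
LT       [10, 40, 1]
NEG      [10, 40, -1]
SWAP     [10, -1, 40]
ROT      [-1, 40, 10]
PUSH -9  [-1, 40, 10, -9]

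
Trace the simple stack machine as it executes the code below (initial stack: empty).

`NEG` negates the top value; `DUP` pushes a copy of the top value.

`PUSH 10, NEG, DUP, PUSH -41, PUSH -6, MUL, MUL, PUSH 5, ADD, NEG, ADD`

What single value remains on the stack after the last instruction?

PUSH 10   [10]
NEG       [-10]
DUP       [-10, -10]
PUSH -41  [-10, -10, -41]
PUSH -6   [-10, -10, -41, -6]
MUL       [-10, -10, 246]
MUL       [-10, -2460]
PUSH 5    [-10, -2460, 5]
ADD       [-10, -2455]
NEG       [-10, 2455]
ADD       [2445]

2445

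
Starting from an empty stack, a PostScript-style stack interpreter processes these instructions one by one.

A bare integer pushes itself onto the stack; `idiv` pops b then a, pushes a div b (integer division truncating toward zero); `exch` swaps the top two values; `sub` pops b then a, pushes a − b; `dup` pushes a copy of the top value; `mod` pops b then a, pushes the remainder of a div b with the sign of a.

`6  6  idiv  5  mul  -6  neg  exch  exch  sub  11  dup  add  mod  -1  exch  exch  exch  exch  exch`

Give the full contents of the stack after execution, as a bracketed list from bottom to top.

6    -> [6]
6    -> [6, 6]
idiv -> [1]
5    -> [1, 5]
mul  -> [5]
-6   -> [5, -6]
neg  -> [5, 6]
exch -> [6, 5]
exch -> [5, 6]
sub  -> [-1]
11   -> [-1, 11]
dup  -> [-1, 11, 11]
add  -> [-1, 22]
mod  -> [-1]
-1   -> [-1, -1]
exch -> [-1, -1]
exch -> [-1, -1]
exch -> [-1, -1]
exch -> [-1, -1]
exch -> [-1, -1]

[-1, -1]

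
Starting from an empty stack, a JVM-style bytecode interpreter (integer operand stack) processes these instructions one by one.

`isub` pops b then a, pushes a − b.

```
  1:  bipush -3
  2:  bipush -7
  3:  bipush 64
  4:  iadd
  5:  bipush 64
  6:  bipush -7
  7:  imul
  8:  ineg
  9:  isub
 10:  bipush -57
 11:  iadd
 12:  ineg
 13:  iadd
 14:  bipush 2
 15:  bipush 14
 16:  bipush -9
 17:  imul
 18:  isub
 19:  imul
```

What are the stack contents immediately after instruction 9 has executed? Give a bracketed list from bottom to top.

bipush -3  [-3]
bipush -7  [-3, -7]
bipush 64  [-3, -7, 64]
iadd       [-3, 57]
bipush 64  [-3, 57, 64]
bipush -7  [-3, 57, 64, -7]
imul       [-3, 57, -448]
ineg       [-3, 57, 448]
isub       [-3, -391]

[-3, -391]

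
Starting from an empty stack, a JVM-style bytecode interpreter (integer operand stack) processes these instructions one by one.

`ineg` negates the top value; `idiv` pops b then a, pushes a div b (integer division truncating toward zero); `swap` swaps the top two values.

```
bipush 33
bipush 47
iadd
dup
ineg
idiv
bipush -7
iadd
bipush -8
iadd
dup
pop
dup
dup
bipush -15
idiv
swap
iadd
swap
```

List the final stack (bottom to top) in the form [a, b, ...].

bipush 33  -> 33
bipush 47  -> 33 47
iadd       -> 80
dup        -> 80 80
ineg       -> 80 -80
idiv       -> -1
bipush -7  -> -1 -7
iadd       -> -8
bipush -8  -> -8 -8
iadd       -> -16
dup        -> -16 -16
pop        -> -16
dup        -> -16 -16
dup        -> -16 -16 -16
bipush -15 -> -16 -16 -16 -15
idiv       -> -16 -16 1
swap       -> -16 1 -16
iadd       -> -16 -15
swap       -> -15 -16

[-15, -16]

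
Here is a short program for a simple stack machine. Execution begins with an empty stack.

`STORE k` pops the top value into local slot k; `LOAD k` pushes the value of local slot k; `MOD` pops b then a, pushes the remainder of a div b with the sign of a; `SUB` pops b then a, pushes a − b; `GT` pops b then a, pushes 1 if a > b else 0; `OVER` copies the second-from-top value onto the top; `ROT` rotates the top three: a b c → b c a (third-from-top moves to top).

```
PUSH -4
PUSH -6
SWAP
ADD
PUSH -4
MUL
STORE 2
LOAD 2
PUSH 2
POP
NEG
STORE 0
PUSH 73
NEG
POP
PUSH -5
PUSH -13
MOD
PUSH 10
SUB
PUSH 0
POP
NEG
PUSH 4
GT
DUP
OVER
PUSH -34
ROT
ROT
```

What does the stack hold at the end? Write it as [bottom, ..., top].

PUSH -4  → [-4]
PUSH -6  → [-4, -6]
SWAP     → [-6, -4]
ADD      → [-10]
PUSH -4  → [-10, -4]
MUL      → [40]
STORE 2  → []
LOAD 2   → [40]
PUSH 2   → [40, 2]
POP      → [40]
NEG      → [-40]
STORE 0  → []
PUSH 73  → [73]
NEG      → [-73]
POP      → []
PUSH -5  → [-5]
PUSH -13 → [-5, -13]
MOD      → [-5]
PUSH 10  → [-5, 10]
SUB      → [-15]
PUSH 0   → [-15, 0]
POP      → [-15]
NEG      → [15]
PUSH 4   → [15, 4]
GT       → [1]
DUP      → [1, 1]
OVER     → [1, 1, 1]
PUSH -34 → [1, 1, 1, -34]
ROT      → [1, 1, -34, 1]
ROT      → [1, -34, 1, 1]

[1, -34, 1, 1]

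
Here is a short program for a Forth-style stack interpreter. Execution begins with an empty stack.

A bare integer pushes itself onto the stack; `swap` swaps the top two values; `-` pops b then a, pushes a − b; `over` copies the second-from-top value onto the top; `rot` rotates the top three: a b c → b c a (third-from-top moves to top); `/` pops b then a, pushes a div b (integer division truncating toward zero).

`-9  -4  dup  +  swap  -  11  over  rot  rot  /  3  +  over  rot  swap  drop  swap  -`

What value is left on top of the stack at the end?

-9   -> -9
-4   -> -9 -4
dup  -> -9 -4 -4
+    -> -9 -8
swap -> -8 -9
-    -> 1
11   -> 1 11
over -> 1 11 1
rot  -> 11 1 1
rot  -> 1 1 11
/    -> 1 0
3    -> 1 0 3
+    -> 1 3
over -> 1 3 1
rot  -> 3 1 1
swap -> 3 1 1
drop -> 3 1
swap -> 1 3
-    -> -2

-2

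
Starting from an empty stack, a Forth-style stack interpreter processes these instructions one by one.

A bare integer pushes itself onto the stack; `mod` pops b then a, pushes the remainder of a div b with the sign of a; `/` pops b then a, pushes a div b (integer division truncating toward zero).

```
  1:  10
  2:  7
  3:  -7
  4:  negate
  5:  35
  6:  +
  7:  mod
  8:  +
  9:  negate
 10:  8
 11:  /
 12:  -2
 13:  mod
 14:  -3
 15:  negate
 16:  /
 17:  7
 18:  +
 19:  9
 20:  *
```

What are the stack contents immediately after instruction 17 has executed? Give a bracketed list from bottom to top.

10     -> [10]
7      -> [10, 7]
-7     -> [10, 7, -7]
negate -> [10, 7, 7]
35     -> [10, 7, 7, 35]
+      -> [10, 7, 42]
mod    -> [10, 7]
+      -> [17]
negate -> [-17]
8      -> [-17, 8]
/      -> [-2]
-2     -> [-2, -2]
mod    -> [0]
-3     -> [0, -3]
negate -> [0, 3]
/      -> [0]
7      -> [0, 7]

[0, 7]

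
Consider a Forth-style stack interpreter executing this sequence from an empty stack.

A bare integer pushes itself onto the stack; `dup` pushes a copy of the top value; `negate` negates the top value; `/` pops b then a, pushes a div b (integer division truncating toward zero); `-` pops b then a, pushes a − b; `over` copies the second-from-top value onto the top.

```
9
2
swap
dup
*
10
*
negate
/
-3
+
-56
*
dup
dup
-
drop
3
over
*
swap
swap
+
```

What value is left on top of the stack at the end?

672

9      → [9]
2      → [9, 2]
swap   → [2, 9]
dup    → [2, 9, 9]
*      → [2, 81]
10     → [2, 81, 10]
*      → [2, 810]
negate → [2, -810]
/      → [0]
-3     → [0, -3]
+      → [-3]
-56    → [-3, -56]
*      → [168]
dup    → [168, 168]
dup    → [168, 168, 168]
-      → [168, 0]
drop   → [168]
3      → [168, 3]
over   → [168, 3, 168]
*      → [168, 504]
swap   → [504, 168]
swap   → [168, 504]
+      → [672]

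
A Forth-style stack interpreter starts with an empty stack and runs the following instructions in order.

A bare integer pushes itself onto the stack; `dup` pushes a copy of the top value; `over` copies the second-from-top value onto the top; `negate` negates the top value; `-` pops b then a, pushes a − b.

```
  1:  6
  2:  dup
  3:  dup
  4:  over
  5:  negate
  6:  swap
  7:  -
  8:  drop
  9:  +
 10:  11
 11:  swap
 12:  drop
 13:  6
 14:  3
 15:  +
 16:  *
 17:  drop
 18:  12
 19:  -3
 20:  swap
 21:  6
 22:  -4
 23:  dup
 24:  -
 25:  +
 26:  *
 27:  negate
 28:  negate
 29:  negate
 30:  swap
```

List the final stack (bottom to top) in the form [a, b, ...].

[-72, -3]

6      : [6]
dup    : [6, 6]
dup    : [6, 6, 6]
over   : [6, 6, 6, 6]
negate : [6, 6, 6, -6]
swap   : [6, 6, -6, 6]
-      : [6, 6, -12]
drop   : [6, 6]
+      : [12]
11     : [12, 11]
swap   : [11, 12]
drop   : [11]
6      : [11, 6]
3      : [11, 6, 3]
+      : [11, 9]
*      : [99]
drop   : []
12     : [12]
-3     : [12, -3]
swap   : [-3, 12]
6      : [-3, 12, 6]
-4     : [-3, 12, 6, -4]
dup    : [-3, 12, 6, -4, -4]
-      : [-3, 12, 6, 0]
+      : [-3, 12, 6]
*      : [-3, 72]
negate : [-3, -72]
negate : [-3, 72]
negate : [-3, -72]
swap   : [-72, -3]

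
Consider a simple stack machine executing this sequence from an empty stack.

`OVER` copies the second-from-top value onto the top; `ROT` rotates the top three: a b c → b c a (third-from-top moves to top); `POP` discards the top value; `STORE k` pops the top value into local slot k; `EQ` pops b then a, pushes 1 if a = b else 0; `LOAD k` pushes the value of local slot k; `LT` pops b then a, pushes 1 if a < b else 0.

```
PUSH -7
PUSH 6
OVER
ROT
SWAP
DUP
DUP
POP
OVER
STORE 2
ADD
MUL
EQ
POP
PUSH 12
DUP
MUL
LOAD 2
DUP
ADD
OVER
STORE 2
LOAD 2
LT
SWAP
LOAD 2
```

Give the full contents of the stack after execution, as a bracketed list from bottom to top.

PUSH -7 → [-7]
PUSH 6  → [-7, 6]
OVER    → [-7, 6, -7]
ROT     → [6, -7, -7]
SWAP    → [6, -7, -7]
DUP     → [6, -7, -7, -7]
DUP     → [6, -7, -7, -7, -7]
POP     → [6, -7, -7, -7]
OVER    → [6, -7, -7, -7, -7]
STORE 2 → [6, -7, -7, -7]
ADD     → [6, -7, -14]
MUL     → [6, 98]
EQ      → [0]
POP     → []
PUSH 12 → [12]
DUP     → [12, 12]
MUL     → [144]
LOAD 2  → [144, -7]
DUP     → [144, -7, -7]
ADD     → [144, -14]
OVER    → [144, -14, 144]
STORE 2 → [144, -14]
LOAD 2  → [144, -14, 144]
LT      → [144, 1]
SWAP    → [1, 144]
LOAD 2  → [1, 144, 144]

[1, 144, 144]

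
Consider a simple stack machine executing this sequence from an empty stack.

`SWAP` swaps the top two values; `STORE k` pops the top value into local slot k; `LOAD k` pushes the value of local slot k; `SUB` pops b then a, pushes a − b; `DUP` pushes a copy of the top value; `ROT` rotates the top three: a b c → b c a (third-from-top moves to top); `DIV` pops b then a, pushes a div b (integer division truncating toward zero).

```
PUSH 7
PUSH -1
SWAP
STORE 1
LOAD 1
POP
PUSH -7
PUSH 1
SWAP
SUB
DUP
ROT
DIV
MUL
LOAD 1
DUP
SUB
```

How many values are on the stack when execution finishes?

PUSH 7   7
PUSH -1  7 -1
SWAP     -1 7
STORE 1  -1
LOAD 1   -1 7
POP      -1
PUSH -7  -1 -7
PUSH 1   -1 -7 1
SWAP     -1 1 -7
SUB      -1 8
DUP      -1 8 8
ROT      8 8 -1
DIV      8 -8
MUL      -64
LOAD 1   -64 7
DUP      -64 7 7
SUB      -64 0

2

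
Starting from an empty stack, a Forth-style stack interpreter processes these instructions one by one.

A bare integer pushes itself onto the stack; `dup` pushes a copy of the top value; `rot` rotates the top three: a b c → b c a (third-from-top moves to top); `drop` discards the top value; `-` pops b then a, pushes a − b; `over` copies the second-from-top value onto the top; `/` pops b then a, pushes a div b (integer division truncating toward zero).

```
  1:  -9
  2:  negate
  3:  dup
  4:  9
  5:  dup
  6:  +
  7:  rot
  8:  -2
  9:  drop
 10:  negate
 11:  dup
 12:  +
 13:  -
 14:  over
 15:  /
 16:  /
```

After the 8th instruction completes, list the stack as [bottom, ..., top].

-9      [-9]
negate  [9]
dup     [9, 9]
9       [9, 9, 9]
dup     [9, 9, 9, 9]
+       [9, 9, 18]
rot     [9, 18, 9]
-2      [9, 18, 9, -2]

[9, 18, 9, -2]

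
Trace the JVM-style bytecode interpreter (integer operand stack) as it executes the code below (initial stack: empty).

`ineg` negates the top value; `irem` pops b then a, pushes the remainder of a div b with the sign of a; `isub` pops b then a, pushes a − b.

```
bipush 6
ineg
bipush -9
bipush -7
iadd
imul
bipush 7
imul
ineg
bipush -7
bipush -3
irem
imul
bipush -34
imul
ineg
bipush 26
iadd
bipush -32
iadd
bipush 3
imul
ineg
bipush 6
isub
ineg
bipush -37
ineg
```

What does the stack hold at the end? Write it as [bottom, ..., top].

[68532, 37]

bipush 6   : 6
ineg       : -6
bipush -9  : -6 -9
bipush -7  : -6 -9 -7
iadd       : -6 -16
imul       : 96
bipush 7   : 96 7
imul       : 672
ineg       : -672
bipush -7  : -672 -7
bipush -3  : -672 -7 -3
irem       : -672 -1
imul       : 672
bipush -34 : 672 -34
imul       : -22848
ineg       : 22848
bipush 26  : 22848 26
iadd       : 22874
bipush -32 : 22874 -32
iadd       : 22842
bipush 3   : 22842 3
imul       : 68526
ineg       : -68526
bipush 6   : -68526 6
isub       : -68532
ineg       : 68532
bipush -37 : 68532 -37
ineg       : 68532 37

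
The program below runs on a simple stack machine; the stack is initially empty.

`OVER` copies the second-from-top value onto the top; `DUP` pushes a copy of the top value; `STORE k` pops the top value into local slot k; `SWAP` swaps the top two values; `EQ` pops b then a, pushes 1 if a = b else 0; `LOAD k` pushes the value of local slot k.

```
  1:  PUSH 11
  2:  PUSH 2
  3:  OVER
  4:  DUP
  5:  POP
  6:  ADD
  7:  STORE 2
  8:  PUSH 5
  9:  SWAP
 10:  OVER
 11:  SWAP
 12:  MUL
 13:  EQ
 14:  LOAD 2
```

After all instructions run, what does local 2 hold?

PUSH 11 → [11]
PUSH 2  → [11, 2]
OVER    → [11, 2, 11]
DUP     → [11, 2, 11, 11]
POP     → [11, 2, 11]
ADD     → [11, 13]
STORE 2 → [11]
PUSH 5  → [11, 5]
SWAP    → [5, 11]
OVER    → [5, 11, 5]
SWAP    → [5, 5, 11]
MUL     → [5, 55]
EQ      → [0]
LOAD 2  → [0, 13]

13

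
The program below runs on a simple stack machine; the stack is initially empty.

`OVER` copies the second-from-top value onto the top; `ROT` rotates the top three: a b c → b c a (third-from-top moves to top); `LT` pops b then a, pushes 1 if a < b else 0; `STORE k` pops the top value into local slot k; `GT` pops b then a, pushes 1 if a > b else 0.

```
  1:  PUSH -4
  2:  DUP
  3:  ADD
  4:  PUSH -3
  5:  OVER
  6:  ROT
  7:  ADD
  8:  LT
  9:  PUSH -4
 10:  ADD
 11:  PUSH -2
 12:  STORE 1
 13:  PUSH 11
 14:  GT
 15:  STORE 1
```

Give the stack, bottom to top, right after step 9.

PUSH -4 : -4
DUP     : -4 -4
ADD     : -8
PUSH -3 : -8 -3
OVER    : -8 -3 -8
ROT     : -3 -8 -8
ADD     : -3 -16
LT      : 0
PUSH -4 : 0 -4

[0, -4]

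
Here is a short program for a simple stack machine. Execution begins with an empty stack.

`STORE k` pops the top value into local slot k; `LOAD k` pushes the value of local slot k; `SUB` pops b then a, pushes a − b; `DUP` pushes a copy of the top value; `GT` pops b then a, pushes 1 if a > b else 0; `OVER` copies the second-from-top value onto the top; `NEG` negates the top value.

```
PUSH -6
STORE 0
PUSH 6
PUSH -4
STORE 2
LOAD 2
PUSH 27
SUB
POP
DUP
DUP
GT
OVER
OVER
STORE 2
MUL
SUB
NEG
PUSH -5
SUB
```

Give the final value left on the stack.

-1

PUSH -6 → -6
STORE 0 → (empty)
PUSH 6  → 6
PUSH -4 → 6 -4
STORE 2 → 6
LOAD 2  → 6 -4
PUSH 27 → 6 -4 27
SUB     → 6 -31
POP     → 6
DUP     → 6 6
DUP     → 6 6 6
GT      → 6 0
OVER    → 6 0 6
OVER    → 6 0 6 0
STORE 2 → 6 0 6
MUL     → 6 0
SUB     → 6
NEG     → -6
PUSH -5 → -6 -5
SUB     → -1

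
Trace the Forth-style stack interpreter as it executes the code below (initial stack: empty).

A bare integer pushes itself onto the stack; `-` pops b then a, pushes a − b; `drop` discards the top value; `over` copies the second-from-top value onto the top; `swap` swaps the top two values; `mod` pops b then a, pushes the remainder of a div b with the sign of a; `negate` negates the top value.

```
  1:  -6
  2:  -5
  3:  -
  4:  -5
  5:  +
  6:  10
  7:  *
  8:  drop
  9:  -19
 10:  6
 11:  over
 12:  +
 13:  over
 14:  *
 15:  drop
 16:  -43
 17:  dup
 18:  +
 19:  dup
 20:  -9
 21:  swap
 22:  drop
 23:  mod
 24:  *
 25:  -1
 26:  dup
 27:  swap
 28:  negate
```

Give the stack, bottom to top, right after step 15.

[-19]

-6    -6
-5    -6 -5
-     -1
-5    -1 -5
+     -6
10    -6 10
*     -60
drop  (empty)
-19   -19
6     -19 6
over  -19 6 -19
+     -19 -13
over  -19 -13 -19
*     -19 247
drop  -19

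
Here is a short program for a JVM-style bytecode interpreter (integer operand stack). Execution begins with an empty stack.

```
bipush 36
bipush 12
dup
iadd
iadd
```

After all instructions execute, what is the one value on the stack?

bipush 36 : [36]
bipush 12 : [36, 12]
dup       : [36, 12, 12]
iadd      : [36, 24]
iadd      : [60]

60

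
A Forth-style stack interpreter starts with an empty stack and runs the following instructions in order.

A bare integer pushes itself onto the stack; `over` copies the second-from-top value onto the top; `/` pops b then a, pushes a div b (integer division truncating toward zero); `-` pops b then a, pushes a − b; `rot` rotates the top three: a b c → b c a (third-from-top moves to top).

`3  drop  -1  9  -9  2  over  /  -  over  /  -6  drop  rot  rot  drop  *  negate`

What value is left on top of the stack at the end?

3       3
drop    (empty)
-1      -1
9       -1 9
-9      -1 9 -9
2       -1 9 -9 2
over    -1 9 -9 2 -9
/       -1 9 -9 0
-       -1 9 -9
over    -1 9 -9 9
/       -1 9 -1
-6      -1 9 -1 -6
drop    -1 9 -1
rot     9 -1 -1
rot     -1 -1 9
drop    -1 -1
*       1
negate  -1

-1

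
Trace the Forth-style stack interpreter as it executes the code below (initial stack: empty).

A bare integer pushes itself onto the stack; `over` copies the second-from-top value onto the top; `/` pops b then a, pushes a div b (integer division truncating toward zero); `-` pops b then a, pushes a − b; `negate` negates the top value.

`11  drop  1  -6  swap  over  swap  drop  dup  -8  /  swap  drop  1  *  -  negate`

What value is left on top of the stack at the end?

11     : [11]
drop   : []
1      : [1]
-6     : [1, -6]
swap   : [-6, 1]
over   : [-6, 1, -6]
swap   : [-6, -6, 1]
drop   : [-6, -6]
dup    : [-6, -6, -6]
-8     : [-6, -6, -6, -8]
/      : [-6, -6, 0]
swap   : [-6, 0, -6]
drop   : [-6, 0]
1      : [-6, 0, 1]
*      : [-6, 0]
-      : [-6]
negate : [6]

6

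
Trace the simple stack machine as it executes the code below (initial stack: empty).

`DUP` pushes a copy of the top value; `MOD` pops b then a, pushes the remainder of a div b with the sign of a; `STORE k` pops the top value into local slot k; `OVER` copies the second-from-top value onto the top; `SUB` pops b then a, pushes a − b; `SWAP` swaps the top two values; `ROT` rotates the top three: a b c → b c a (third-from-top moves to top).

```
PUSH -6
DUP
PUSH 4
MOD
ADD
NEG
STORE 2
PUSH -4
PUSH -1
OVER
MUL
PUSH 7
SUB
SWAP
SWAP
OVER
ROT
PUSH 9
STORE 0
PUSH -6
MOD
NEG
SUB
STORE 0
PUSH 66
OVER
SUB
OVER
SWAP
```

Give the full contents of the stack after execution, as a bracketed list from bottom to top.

[-3, -3, 69]

PUSH -6 : -6
DUP     : -6 -6
PUSH 4  : -6 -6 4
MOD     : -6 -2
ADD     : -8
NEG     : 8
STORE 2 : (empty)
PUSH -4 : -4
PUSH -1 : -4 -1
OVER    : -4 -1 -4
MUL     : -4 4
PUSH 7  : -4 4 7
SUB     : -4 -3
SWAP    : -3 -4
SWAP    : -4 -3
OVER    : -4 -3 -4
ROT     : -3 -4 -4
PUSH 9  : -3 -4 -4 9
STORE 0 : -3 -4 -4
PUSH -6 : -3 -4 -4 -6
MOD     : -3 -4 -4
NEG     : -3 -4 4
SUB     : -3 -8
STORE 0 : -3
PUSH 66 : -3 66
OVER    : -3 66 -3
SUB     : -3 69
OVER    : -3 69 -3
SWAP    : -3 -3 69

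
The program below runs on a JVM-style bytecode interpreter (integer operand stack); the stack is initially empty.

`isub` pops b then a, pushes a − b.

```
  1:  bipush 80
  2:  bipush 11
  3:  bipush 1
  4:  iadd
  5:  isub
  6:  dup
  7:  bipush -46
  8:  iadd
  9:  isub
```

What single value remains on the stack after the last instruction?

bipush 80  → [80]
bipush 11  → [80, 11]
bipush 1   → [80, 11, 1]
iadd       → [80, 12]
isub       → [68]
dup        → [68, 68]
bipush -46 → [68, 68, -46]
iadd       → [68, 22]
isub       → [46]

46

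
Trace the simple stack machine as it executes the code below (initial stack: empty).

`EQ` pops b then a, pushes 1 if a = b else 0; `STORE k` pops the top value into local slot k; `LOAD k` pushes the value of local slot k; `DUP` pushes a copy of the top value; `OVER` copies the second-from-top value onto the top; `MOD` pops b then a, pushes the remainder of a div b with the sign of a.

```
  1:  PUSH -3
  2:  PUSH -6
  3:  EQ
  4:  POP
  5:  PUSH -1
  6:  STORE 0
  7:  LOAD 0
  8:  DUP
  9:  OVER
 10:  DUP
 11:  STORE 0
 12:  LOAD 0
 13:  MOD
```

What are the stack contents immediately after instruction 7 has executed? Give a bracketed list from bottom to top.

PUSH -3 : [-3]
PUSH -6 : [-3, -6]
EQ      : [0]
POP     : []
PUSH -1 : [-1]
STORE 0 : []
LOAD 0  : [-1]

[-1]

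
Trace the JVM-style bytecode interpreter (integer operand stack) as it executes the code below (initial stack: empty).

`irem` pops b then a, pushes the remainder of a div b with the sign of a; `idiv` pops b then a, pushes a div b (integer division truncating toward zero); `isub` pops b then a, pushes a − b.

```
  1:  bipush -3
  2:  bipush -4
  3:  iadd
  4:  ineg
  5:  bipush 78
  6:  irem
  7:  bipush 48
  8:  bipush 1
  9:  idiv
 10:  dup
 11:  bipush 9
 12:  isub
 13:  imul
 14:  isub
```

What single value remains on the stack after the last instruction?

-1865

bipush -3  [-3]
bipush -4  [-3, -4]
iadd       [-7]
ineg       [7]
bipush 78  [7, 78]
irem       [7]
bipush 48  [7, 48]
bipush 1   [7, 48, 1]
idiv       [7, 48]
dup        [7, 48, 48]
bipush 9   [7, 48, 48, 9]
isub       [7, 48, 39]
imul       [7, 1872]
isub       [-1865]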